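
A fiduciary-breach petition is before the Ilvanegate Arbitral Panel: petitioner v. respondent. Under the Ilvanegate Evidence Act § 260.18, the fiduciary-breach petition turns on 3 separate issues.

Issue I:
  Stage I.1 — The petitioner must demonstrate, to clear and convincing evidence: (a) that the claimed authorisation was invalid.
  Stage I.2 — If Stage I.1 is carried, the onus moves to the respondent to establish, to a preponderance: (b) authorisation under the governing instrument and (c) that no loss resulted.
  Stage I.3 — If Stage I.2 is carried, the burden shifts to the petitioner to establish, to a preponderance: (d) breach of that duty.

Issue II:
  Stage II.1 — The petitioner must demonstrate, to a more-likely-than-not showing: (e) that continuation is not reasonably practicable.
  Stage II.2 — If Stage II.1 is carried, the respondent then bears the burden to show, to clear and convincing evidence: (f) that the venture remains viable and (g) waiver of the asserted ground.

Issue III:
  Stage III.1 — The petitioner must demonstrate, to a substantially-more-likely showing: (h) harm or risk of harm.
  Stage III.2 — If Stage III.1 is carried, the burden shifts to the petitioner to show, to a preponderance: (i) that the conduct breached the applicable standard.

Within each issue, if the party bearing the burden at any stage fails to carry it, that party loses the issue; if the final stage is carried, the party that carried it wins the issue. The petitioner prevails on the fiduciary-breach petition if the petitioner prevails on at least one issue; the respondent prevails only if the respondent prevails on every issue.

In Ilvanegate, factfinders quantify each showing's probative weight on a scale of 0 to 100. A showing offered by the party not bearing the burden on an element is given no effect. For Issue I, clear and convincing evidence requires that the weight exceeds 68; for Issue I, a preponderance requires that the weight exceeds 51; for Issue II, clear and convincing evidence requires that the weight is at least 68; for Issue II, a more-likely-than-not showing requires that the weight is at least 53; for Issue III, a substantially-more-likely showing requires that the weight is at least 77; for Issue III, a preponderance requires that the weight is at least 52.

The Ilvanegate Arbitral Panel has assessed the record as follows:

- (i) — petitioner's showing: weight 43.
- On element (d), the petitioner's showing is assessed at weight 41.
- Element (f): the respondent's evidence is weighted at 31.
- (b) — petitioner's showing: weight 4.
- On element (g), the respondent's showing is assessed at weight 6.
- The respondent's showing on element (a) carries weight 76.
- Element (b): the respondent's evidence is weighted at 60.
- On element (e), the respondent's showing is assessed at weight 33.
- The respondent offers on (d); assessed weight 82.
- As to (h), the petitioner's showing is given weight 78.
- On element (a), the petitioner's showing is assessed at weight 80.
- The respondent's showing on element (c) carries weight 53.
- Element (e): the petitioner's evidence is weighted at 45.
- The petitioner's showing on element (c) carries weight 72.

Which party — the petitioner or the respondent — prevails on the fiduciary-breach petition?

respondent

— Issue I —
At Stage I.1 the petitioner must meet clear and convincing evidence (weight exceeds 68): on (a) the weight is 80 (the respondent's 76 is given no effect), which does exceed 68, so (a) meets the standard.
  The petitioner carries Stage I.1; the respondent now bears the burden.
At Stage I.2 the respondent must meet a preponderance (weight exceeds 51): on (b) the weight is 60 (the petitioner's 4 is given no effect), which does exceed 51, so (b) meets the standard; on (c) the weight is 53 (the petitioner's 72 is given no effect), > 51, so (c) meets the standard.
  Stage I.2 is satisfied; the onus moves to the petitioner.
At Stage I.3 the petitioner must meet a preponderance (weight exceeds 51): on (d) the weight is 41 (the respondent's 82 is given no effect), which does not exceed 51, so (d) does not meet the standard.
  Stage I.3 not carried; the petitioner fails its burden.
The respondent prevails on this issue.
— Issue II —
Stage II.1 (petitioner, a more-likely-than-not showing, weight is at least 53): (e) 45 (respondent's 33 disregarded) < 53 — fails.
  Not every element is met, so the petitioner fails to carry Stage II.1.
The analysis ends at Stage II.1; the respondent prevails on this issue.
— Issue III —
Stage III.1 — burden on petitioner; standard: a substantially-more-likely showing (weight is at least 77).
    (h): 78 ≥ 77 [met]
  Stage III.1 carried; the burden remains with the petitioner.
Stage III.2 — burden on petitioner; standard: a preponderance (weight is at least 52).
    (i): 43 < 52 [not met]
  Not every element is met, so the petitioner fails to carry Stage III.2.
The analysis ends at Stage III.2; the respondent prevails on this issue.
Per-issue: Issue I → respondent; Issue II → respondent; Issue III → respondent. The petitioner must prevail on at least one issue; overall, the respondent prevails.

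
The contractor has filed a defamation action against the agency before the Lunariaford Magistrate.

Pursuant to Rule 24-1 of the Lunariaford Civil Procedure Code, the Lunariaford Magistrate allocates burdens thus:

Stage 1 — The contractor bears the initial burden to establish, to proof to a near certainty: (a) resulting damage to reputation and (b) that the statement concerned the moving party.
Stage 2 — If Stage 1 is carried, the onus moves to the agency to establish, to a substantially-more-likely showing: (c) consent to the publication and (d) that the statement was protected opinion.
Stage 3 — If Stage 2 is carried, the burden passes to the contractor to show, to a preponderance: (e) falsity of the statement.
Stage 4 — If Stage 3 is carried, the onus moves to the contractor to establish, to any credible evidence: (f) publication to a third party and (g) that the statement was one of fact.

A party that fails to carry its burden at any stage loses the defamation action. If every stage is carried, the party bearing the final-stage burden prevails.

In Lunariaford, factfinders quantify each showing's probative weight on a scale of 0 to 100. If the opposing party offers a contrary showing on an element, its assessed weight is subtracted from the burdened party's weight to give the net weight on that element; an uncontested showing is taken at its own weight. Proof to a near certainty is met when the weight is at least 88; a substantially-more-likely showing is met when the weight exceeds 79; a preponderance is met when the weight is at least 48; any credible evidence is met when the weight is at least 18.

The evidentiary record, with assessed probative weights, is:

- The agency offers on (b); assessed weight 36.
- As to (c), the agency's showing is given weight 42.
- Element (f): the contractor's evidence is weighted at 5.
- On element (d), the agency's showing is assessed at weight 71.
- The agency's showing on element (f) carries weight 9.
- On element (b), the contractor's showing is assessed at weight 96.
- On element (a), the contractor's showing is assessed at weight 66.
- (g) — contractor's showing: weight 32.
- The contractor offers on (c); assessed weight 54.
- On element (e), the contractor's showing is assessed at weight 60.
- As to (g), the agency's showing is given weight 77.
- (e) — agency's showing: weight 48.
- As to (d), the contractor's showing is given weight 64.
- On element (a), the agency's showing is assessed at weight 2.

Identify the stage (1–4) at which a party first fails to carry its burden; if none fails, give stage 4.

Stage 1 — burden on contractor; standard: proof to a near certainty (weight is at least 88).
    (a): 66 − 2 = 64 < 88 [not met]
    (b): 96 − 36 = 60 < 88 [not met]
  Not every element is met, so the contractor fails to carry Stage 1.
So the agency prevails.

stage 1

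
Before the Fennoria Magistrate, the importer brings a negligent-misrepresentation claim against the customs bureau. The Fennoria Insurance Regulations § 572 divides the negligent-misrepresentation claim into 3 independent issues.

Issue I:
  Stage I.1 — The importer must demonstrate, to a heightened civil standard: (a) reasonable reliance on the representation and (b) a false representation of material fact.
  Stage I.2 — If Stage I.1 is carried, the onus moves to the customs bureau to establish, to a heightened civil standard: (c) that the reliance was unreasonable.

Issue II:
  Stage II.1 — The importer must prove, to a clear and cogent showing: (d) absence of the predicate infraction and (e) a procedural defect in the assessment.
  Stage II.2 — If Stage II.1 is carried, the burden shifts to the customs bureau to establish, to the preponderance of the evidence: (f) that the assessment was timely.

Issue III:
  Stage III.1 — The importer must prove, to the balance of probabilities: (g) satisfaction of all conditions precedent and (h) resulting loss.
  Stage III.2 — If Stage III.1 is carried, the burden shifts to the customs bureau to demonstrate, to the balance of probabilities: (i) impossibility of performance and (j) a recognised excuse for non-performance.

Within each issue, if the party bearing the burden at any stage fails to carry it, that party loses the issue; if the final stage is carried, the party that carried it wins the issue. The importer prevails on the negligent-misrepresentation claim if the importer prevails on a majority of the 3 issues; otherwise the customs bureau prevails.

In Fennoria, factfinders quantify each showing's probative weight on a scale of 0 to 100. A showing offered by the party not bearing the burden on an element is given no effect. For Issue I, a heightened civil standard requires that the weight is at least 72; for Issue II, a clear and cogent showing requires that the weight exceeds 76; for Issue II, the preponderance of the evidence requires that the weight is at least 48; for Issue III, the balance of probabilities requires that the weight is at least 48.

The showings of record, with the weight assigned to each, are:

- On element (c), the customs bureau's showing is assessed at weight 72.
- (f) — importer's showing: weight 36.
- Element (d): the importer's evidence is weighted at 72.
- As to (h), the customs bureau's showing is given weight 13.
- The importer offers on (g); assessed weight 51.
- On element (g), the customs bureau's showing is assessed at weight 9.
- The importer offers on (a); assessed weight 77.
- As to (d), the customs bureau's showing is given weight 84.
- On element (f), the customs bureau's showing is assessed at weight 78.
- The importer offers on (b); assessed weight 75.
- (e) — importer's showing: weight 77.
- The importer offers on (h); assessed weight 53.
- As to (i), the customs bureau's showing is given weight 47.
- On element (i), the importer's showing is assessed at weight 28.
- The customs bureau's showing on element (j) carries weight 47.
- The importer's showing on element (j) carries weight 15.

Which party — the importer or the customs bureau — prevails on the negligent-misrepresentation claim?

customs bureau

— Issue I —
Stage I.1 (importer, a heightened civil standard, weight is at least 72): (a) 77 ≥ 72 — meets; (b) 75 ≥ 72 — meets.
  Stage I.1 carried; the burden shifts to the customs bureau.
Stage I.2 (customs bureau, a heightened civil standard, weight is at least 72): (c) 72 ≥ 72 — meets.
  The customs bureau carries the last stage.
Every stage carried; the customs bureau prevails on this issue.
— Issue II —
Stage II.1 (importer, a clear and cogent showing, weight exceeds 76): (d) 72 (customs bureau's 84 disregarded) ≤ 76 — fails; (e) 77 > 76 — meets.
  Stage II.1 not carried; the importer fails its burden.
The analysis ends at Stage II.1; the customs bureau prevails on this issue.
— Issue III —
Stage III.1 — burden on importer; standard: the balance of probabilities (weight is at least 48).
    (g): 51 (customs bureau's 9 disregarded) ≥ 48 [met]
    (h): 53 (customs bureau's 13 disregarded) ≥ 48 [met]
  Stage III.1 is satisfied; the onus moves to the customs bureau.
Stage III.2 — burden on customs bureau; standard: the balance of probabilities (weight is at least 48).
    (i): 47 (importer's 28 disregarded) < 48 [not met]
    (j): 47 (importer's 15 disregarded) < 48 [not met]
  Stage III.2 not carried; the customs bureau fails its burden.
The analysis ends at Stage III.2; the importer prevails on this issue.
Per-issue: Issue I → customs bureau; Issue II → customs bureau; Issue III → importer. The importer must prevail on a majority of issues; overall, the customs bureau prevails.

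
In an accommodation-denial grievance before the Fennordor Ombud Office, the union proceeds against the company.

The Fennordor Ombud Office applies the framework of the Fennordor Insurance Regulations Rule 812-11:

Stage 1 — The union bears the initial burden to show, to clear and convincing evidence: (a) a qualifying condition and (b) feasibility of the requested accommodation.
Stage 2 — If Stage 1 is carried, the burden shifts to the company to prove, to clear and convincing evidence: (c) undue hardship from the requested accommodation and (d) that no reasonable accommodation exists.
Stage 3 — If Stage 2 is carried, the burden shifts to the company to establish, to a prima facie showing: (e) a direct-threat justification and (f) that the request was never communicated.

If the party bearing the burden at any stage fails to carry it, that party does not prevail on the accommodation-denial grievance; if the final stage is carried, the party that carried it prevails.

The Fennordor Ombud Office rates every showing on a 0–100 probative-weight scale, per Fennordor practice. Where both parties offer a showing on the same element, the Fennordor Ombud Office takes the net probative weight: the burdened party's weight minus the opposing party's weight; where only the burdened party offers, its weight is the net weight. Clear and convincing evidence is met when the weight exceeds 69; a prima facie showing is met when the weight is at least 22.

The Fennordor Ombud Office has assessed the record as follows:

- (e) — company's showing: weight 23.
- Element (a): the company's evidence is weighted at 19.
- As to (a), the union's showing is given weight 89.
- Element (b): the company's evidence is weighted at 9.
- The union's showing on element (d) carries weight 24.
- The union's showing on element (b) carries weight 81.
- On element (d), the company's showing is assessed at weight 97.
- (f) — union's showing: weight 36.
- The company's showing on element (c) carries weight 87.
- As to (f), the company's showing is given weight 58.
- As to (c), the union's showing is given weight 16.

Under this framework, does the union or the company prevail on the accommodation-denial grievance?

Stage 1 (union, clear and convincing evidence, weight exceeds 69): (a) net 89−19=70 > 69 — meets; (b) net 81−9=72 > 69 — meets.
  Stage 1 carried; the burden shifts to the company.
Stage 2 (company, clear and convincing evidence, weight exceeds 69): (c) net 87−16=71 > 69 — meets; (d) net 97−24=73 > 69 — meets.
  Stage 2 is satisfied; the company continues to bear the burden.
Stage 3 (company, a prima facie showing, weight is at least 22): (e) 23 ≥ 22 — meets; (f) net 58−36=22 ≥ 22 — meets.
  All elements met at the final stage.
All stages carried — the company prevails.

company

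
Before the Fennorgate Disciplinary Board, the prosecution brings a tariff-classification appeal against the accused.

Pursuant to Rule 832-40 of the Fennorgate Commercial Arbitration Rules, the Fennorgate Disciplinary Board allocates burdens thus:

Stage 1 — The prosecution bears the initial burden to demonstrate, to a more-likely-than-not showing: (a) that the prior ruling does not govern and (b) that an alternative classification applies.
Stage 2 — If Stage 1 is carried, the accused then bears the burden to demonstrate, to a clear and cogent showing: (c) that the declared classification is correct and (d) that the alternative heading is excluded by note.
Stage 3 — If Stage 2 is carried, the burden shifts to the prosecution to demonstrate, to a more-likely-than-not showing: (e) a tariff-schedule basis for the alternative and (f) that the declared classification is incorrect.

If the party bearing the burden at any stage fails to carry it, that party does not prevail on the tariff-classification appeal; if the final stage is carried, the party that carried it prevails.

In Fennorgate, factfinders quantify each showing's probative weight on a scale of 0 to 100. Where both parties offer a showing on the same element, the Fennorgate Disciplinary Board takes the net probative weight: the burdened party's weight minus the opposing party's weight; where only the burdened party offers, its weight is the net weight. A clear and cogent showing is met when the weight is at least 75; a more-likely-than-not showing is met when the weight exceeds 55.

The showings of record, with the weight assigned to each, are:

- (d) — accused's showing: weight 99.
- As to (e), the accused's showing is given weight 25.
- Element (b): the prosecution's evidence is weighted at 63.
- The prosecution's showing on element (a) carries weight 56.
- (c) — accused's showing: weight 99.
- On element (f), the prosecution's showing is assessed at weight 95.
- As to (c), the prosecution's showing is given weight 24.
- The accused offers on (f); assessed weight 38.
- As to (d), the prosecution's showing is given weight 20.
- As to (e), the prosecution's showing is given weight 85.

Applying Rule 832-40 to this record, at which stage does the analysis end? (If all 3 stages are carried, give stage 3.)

stage 3

Stage 1 — burden on prosecution; standard: a more-likely-than-not showing (weight exceeds 55).
    (a): 56 > 55 [met]
    (b): 63 > 55 [met]
  Stage 1 carried; the burden shifts to the accused.
Stage 2 — burden on accused; standard: a clear and cogent showing (weight is at least 75).
    (c): 99 − 24 = 75 ≥ 75 [met]
    (d): 99 − 20 = 79 ≥ 75 [met]
  All elements met. The burden passes to the prosecution.
Stage 3 — burden on prosecution; standard: a more-likely-than-not showing (weight exceeds 55).
    (e): 85 − 25 = 60 > 55 [met]
    (f): 95 − 38 = 57 > 55 [met]
  All elements met at the final stage.
Every stage carried; the prosecution prevails.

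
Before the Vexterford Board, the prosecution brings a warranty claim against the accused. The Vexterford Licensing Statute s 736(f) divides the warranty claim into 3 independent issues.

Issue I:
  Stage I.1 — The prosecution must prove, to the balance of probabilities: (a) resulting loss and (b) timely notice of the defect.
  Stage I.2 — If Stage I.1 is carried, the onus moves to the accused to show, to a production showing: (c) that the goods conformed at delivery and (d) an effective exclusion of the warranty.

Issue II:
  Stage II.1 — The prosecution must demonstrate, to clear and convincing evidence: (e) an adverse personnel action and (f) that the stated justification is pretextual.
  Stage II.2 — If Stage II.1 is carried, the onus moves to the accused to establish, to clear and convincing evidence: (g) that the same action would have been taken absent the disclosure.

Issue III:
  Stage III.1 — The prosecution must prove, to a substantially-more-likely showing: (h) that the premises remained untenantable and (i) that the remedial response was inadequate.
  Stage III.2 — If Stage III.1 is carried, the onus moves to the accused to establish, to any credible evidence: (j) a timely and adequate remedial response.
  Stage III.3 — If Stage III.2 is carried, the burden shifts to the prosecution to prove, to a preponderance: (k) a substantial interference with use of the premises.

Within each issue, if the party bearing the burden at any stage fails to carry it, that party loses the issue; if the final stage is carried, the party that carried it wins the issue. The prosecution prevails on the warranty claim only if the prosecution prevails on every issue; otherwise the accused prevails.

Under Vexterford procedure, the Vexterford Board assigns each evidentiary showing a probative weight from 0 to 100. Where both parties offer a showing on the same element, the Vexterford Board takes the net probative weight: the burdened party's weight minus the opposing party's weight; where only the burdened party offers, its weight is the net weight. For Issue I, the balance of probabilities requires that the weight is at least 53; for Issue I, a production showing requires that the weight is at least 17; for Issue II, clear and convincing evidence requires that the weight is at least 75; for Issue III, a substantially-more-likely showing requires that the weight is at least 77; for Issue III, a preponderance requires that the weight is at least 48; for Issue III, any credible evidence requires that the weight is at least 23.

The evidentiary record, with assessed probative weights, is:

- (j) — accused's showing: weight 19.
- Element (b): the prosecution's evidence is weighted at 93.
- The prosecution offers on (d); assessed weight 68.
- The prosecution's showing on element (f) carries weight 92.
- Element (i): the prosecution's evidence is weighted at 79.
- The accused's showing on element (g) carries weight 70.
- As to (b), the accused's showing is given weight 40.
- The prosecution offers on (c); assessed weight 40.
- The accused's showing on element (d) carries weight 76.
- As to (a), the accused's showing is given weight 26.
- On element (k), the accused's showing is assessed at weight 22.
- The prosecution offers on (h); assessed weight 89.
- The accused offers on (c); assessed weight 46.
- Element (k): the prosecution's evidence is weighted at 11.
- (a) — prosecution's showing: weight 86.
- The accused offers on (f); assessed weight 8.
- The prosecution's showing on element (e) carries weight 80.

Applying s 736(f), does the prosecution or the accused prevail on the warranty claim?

— Issue I —
Stage I.1 — burden on prosecution; standard: the balance of probabilities (weight is at least 53).
    (a): 86 − 26 = 60 ≥ 53 [met]
    (b): 93 − 40 = 53 ≥ 53 [met]
  Stage I.1 is satisfied; the onus moves to the accused.
Stage I.2 — burden on accused; standard: a production showing (weight is at least 17).
    (c): 46 − 40 = 6 < 17 [not met]
    (d): 76 − 68 = 8 < 17 [not met]
  Not every element is met, so the accused fails to carry Stage I.2.
So the prosecution prevails on this issue.
— Issue II —
At Stage II.1 the prosecution must meet clear and convincing evidence (weight is at least 75): on (e) the weight is 80, ≥ 75, so (e) meets the standard; on (f) the weight is 92 less the opposing 8 gives net 84, which does reach 75, so (f) meets the standard.
  The prosecution carries Stage II.1; the accused now bears the burden.
At Stage II.2 the accused must meet clear and convincing evidence (weight is at least 75): on (g) the weight is 70, which does not reach 75, so (g) does not meet the standard.
  The accused does not carry Stage II.2.
The prosecution prevails on this issue.
— Issue III —
At Stage III.1 the prosecution must meet a substantially-more-likely showing (weight is at least 77): on (h) the weight is 89, which does reach 77, so (h) meets the standard; on (i) the weight is 79, which does reach 77, so (i) meets the standard.
  Stage III.1 carried; the burden shifts to the accused.
At Stage III.2 the accused must meet any credible evidence (weight is at least 23): on (j) the weight is 19, < 23, so (j) does not meet the standard.
  The accused does not carry Stage III.2.
So the prosecution prevails on this issue.
Per-issue: Issue I → prosecution; Issue II → prosecution; Issue III → prosecution. The prosecution must prevail on every issue; overall, the prosecution prevails.

prosecution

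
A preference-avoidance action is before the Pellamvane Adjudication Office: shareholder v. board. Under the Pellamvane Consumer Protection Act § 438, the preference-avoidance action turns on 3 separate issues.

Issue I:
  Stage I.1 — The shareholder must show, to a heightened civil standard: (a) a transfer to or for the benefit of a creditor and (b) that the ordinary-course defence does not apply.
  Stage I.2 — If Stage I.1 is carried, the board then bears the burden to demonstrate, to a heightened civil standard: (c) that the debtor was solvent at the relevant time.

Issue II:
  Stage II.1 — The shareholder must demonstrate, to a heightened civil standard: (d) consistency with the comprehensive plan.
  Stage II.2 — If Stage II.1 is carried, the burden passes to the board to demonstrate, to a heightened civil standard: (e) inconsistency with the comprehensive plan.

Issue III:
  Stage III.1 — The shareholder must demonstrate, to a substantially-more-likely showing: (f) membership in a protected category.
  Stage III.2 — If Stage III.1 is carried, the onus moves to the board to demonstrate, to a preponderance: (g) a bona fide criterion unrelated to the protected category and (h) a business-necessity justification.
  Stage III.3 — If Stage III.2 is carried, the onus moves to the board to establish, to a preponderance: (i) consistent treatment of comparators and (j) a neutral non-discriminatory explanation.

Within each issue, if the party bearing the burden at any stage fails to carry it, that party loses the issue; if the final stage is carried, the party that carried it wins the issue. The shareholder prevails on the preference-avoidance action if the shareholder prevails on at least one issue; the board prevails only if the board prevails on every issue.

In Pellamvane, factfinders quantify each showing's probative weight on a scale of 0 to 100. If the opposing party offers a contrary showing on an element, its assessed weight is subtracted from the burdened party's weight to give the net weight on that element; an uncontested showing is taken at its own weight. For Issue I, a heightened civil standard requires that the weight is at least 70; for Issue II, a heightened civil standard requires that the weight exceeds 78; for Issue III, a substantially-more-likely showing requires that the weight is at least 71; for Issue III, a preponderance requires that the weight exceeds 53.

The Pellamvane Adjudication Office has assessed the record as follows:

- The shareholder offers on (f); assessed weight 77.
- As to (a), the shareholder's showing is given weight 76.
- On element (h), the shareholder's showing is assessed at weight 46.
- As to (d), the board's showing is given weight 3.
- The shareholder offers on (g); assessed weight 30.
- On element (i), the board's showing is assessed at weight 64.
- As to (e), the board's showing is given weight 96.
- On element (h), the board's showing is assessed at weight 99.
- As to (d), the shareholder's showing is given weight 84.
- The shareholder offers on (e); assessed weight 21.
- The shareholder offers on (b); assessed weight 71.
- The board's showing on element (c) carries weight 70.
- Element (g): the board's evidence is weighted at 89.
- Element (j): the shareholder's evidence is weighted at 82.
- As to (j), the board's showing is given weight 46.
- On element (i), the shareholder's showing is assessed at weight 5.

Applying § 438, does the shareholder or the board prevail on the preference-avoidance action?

— Issue I —
Stage I.1 (shareholder, a heightened civil standard, weight is at least 70): (a) 76 ≥ 70 — meets; (b) 71 ≥ 70 — meets.
  Stage I.1 carried; the burden shifts to the board.
Stage I.2 (board, a heightened civil standard, weight is at least 70): (c) 70 ≥ 70 — meets.
  The board carries the last stage.
Every stage carried; the board prevails on this issue.
— Issue II —
Stage II.1 — burden on shareholder; standard: a heightened civil standard (weight exceeds 78).
    (d): 84 − 3 = 81 > 78 [met]
  Stage II.1 is satisfied; the onus moves to the board.
Stage II.2 — burden on board; standard: a heightened civil standard (weight exceeds 78).
    (e): 96 − 21 = 75 ≤ 78 [not met]
  Stage II.2 not carried; the board fails its burden.
So the shareholder prevails on this issue.
— Issue III —
At Stage III.1 the shareholder must meet a substantially-more-likely showing (weight is at least 71): on (f) the weight is 77, ≥ 71, so (f) meets the standard.
  Stage III.1 carried; the burden shifts to the board.
At Stage III.2 the board must meet a preponderance (weight exceeds 53): on (g) the weight is 89 less the opposing 30 gives net 59, which does exceed 53, so (g) meets the standard; on (h) the weight is 99 less the opposing 46 gives net 53, ≤ 53, so (h) does not meet the standard.
  Stage III.2 not carried; the board fails its burden.
So the shareholder prevails on this issue.
Per-issue: Issue I → board; Issue II → shareholder; Issue III → shareholder. The shareholder must prevail on at least one issue; overall, the shareholder prevails.

shareholder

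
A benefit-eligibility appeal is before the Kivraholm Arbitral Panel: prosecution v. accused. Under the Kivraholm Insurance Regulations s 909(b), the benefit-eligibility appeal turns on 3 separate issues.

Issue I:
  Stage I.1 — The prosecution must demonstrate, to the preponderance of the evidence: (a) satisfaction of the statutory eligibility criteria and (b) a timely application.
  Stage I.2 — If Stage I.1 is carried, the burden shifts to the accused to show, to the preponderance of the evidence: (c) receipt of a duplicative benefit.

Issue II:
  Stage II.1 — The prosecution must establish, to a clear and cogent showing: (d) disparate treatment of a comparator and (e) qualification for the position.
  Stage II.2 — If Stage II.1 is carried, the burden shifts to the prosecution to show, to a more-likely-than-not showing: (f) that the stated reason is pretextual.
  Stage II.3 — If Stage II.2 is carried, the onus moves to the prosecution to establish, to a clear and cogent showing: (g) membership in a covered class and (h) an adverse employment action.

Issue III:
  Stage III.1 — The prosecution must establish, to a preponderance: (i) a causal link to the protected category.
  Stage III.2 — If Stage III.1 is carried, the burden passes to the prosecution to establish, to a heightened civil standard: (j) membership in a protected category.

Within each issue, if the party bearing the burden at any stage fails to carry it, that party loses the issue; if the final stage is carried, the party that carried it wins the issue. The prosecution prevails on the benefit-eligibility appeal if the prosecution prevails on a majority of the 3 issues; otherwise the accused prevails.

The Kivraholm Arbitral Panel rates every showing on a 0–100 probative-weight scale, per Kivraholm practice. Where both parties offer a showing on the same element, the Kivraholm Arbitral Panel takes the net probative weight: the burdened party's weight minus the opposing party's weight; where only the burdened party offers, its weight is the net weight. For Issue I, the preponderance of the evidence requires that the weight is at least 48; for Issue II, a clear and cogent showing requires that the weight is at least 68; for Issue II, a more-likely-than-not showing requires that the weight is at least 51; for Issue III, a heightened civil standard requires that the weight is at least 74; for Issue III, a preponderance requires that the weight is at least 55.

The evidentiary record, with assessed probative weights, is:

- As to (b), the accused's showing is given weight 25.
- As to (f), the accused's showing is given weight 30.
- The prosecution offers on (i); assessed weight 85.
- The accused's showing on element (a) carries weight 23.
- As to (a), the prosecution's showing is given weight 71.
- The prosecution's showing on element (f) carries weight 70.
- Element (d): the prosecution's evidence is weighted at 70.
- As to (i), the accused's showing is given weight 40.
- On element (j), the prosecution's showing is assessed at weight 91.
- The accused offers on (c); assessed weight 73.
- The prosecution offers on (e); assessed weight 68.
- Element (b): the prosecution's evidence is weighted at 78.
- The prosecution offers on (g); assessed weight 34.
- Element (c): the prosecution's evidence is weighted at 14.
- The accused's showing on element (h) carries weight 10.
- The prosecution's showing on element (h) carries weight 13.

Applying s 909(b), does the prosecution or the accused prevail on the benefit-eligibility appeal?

accused

— Issue I —
Stage I.1 (prosecution, the preponderance of the evidence, weight is at least 48): (a) net 71−23=48 ≥ 48 — meets; (b) net 78−25=53 ≥ 48 — meets.
  Stage I.1 is satisfied; the onus moves to the accused.
Stage I.2 (accused, the preponderance of the evidence, weight is at least 48): (c) net 73−14=59 ≥ 48 — meets.
  The accused carries the last stage.
All stages carried — the accused prevails on this issue.
— Issue II —
At Stage II.1 the prosecution must meet a clear and cogent showing (weight is at least 68): on (d) the weight is 70, which does reach 68, so (d) meets the standard; on (e) the weight is 68, ≥ 68, so (e) meets the standard.
  All elements met. The prosecution retains the burden for Stage II.2.
At Stage II.2 the prosecution must meet a more-likely-than-not showing (weight is at least 51): on (f) the weight is 70 less the opposing 30 gives net 40, which does not reach 51, so (f) does not meet the standard.
  Not every element is met, so the prosecution fails to carry Stage II.2.
The analysis ends at Stage II.2; the accused prevails on this issue.
— Issue III —
At Stage III.1 the prosecution must meet a preponderance (weight is at least 55): on (i) the weight is 85 less the opposing 40 gives net 45, < 55, so (i) does not meet the standard.
  Stage III.1 not carried; the prosecution fails its burden.
The accused prevails on this issue.
Per-issue: Issue I → accused; Issue II → accused; Issue III → accused. The prosecution must prevail on a majority of issues; overall, the accused prevails.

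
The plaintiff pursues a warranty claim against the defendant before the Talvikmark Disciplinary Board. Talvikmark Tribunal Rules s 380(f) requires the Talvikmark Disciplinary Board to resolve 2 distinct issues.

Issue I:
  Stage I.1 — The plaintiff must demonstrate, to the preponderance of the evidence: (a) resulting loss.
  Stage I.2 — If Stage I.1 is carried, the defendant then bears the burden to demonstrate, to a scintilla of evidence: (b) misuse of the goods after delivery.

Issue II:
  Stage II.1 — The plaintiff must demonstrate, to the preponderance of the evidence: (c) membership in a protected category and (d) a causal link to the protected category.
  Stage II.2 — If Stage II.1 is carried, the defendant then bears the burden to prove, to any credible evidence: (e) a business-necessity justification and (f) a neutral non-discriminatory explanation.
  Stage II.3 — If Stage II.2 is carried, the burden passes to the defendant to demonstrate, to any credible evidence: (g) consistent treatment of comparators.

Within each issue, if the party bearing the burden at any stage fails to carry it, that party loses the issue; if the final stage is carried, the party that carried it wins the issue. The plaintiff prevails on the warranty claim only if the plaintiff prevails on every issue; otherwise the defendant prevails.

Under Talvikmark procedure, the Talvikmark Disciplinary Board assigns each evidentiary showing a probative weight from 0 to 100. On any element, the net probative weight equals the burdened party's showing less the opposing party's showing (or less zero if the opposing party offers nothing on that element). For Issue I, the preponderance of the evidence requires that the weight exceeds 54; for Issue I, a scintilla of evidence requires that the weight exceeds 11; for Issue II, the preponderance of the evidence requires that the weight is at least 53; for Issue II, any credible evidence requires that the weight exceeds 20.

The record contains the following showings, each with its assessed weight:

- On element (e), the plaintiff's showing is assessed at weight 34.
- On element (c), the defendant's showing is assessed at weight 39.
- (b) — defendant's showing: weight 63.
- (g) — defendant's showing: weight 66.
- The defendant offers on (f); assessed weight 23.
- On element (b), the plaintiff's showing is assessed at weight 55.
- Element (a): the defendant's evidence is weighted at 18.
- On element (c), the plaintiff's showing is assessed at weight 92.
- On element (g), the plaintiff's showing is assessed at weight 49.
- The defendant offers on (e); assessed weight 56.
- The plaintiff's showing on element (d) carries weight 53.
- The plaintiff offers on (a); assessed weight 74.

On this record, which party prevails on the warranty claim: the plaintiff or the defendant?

plaintiff

— Issue I —
Stage I.1 — burden on plaintiff; standard: the preponderance of the evidence (weight exceeds 54).
    (a): 74 − 18 = 56 > 54 [met]
  All elements met. The burden passes to the defendant.
Stage I.2 — burden on defendant; standard: a scintilla of evidence (weight exceeds 11).
    (b): 63 − 55 = 8 ≤ 11 [not met]
  Stage I.2 not carried; the defendant fails its burden.
The plaintiff prevails on this issue.
— Issue II —
Stage II.1 — burden on plaintiff; standard: the preponderance of the evidence (weight is at least 53).
    (c): 92 − 39 = 53 ≥ 53 [met]
    (d): 53 ≥ 53 [met]
  Stage II.1 carried; the burden shifts to the defendant.
Stage II.2 — burden on defendant; standard: any credible evidence (weight exceeds 20).
    (e): 56 − 34 = 22 > 20 [met]
    (f): 23 > 20 [met]
  All elements met. The defendant retains the burden for Stage II.3.
Stage II.3 — burden on defendant; standard: any credible evidence (weight exceeds 20).
    (g): 66 − 49 = 17 ≤ 20 [not met]
  Not every element is met, so the defendant fails to carry Stage II.3.
The analysis ends at Stage II.3; the plaintiff prevails on this issue.
Per-issue: Issue I → plaintiff; Issue II → plaintiff. The plaintiff must prevail on every issue; overall, the plaintiff prevails.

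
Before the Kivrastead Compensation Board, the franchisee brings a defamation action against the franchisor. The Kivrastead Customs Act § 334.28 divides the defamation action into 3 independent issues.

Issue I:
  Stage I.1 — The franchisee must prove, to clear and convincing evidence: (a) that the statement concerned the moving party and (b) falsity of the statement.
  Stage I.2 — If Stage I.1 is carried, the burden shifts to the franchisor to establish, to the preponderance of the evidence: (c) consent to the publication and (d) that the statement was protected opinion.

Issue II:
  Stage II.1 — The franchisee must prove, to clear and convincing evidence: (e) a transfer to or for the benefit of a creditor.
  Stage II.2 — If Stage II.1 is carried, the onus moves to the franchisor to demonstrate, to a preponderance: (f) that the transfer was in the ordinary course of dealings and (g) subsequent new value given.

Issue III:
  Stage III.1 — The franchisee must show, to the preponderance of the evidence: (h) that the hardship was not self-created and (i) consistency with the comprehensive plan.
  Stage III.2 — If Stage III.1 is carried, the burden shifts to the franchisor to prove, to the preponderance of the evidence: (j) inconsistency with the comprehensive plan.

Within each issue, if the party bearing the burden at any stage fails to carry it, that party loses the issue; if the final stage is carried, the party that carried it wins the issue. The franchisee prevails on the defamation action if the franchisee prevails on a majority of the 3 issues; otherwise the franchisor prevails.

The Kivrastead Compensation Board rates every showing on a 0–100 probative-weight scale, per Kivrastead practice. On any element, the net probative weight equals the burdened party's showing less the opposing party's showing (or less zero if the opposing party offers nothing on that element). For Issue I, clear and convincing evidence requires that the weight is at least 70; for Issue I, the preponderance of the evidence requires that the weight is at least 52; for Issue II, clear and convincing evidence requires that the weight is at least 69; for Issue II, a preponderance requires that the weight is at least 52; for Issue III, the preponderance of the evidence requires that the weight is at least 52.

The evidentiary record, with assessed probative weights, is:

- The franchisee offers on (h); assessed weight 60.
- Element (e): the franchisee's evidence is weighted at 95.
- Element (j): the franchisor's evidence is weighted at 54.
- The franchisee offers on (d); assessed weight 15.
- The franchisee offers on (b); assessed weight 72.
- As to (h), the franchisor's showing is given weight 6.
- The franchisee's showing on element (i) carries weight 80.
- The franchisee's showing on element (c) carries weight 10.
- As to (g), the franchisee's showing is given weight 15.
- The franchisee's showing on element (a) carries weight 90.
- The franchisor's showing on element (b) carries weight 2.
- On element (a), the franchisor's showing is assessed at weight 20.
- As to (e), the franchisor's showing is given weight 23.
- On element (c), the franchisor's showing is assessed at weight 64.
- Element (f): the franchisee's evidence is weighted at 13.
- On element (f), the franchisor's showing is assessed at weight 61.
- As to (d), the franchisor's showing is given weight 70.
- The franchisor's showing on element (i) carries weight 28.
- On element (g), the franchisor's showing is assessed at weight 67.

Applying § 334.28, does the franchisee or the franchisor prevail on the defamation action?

franchisor

— Issue I —
Stage I.1 (franchisee, clear and convincing evidence, weight is at least 70): (a) net 90−20=70 ≥ 70 — meets; (b) net 72−2=70 ≥ 70 — meets.
  Stage I.1 carried; the burden shifts to the franchisor.
Stage I.2 (franchisor, the preponderance of the evidence, weight is at least 52): (c) net 64−10=54 ≥ 52 — meets; (d) net 70−15=55 ≥ 52 — meets.
  The franchisor carries the last stage.
With every stage satisfied, the franchisor prevails on this issue.
— Issue II —
At Stage II.1 the franchisee must meet clear and convincing evidence (weight is at least 69): on (e) the weight is 95 less the opposing 23 gives net 72, ≥ 69, so (e) meets the standard.
  All elements met. The burden passes to the franchisor.
At Stage II.2 the franchisor must meet a preponderance (weight is at least 52): on (f) the weight is 61 less the opposing 13 gives net 48, < 52, so (f) does not meet the standard; on (g) the weight is 67 less the opposing 15 gives net 52, which does reach 52, so (g) meets the standard.
  The franchisor does not carry Stage II.2.
So the franchisee prevails on this issue.
— Issue III —
Stage III.1 — burden on franchisee; standard: the preponderance of the evidence (weight is at least 52).
    (h): 60 − 6 = 54 ≥ 52 [met]
    (i): 80 − 28 = 52 ≥ 52 [met]
  Stage III.1 is satisfied; the onus moves to the franchisor.
Stage III.2 — burden on franchisor; standard: the preponderance of the evidence (weight is at least 52).
    (j): 54 ≥ 52 [met]
  All elements met at the final stage.
All stages carried — the franchisor prevails on this issue.
Per-issue: Issue I → franchisor; Issue II → franchisee; Issue III → franchisor. The franchisee must prevail on a majority of issues; overall, the franchisor prevails.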